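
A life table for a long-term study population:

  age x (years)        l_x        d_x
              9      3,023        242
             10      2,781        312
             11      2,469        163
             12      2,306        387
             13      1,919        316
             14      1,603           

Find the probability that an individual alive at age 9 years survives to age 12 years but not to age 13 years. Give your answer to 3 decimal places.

0.128

This is the probability of reaching 12 but not 13, conditional on being alive at 9: (l_12 − l_13) / l_9.
= (2,306 − 1,919) / 3,023 = 387 / 3,023 = 0.128019.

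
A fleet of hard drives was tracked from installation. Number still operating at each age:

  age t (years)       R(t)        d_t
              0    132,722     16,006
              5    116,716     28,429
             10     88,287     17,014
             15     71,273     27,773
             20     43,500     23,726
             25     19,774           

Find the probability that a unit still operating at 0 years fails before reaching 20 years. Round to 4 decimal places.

0.6722

P(fail before 20 | operational at 0) = 1 − R(20)/R(0) = 1 − 43,500/132,722 = (89,222)/132,722 = 0.672247.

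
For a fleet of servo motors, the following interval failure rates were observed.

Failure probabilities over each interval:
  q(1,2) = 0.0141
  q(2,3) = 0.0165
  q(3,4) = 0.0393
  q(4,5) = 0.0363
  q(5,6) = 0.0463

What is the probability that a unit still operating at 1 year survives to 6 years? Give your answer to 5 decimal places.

P(survive 1→6) = (1 − 0.0141) × (1 − 0.0165) × (1 − 0.0393) × (1 − 0.0363) × (1 − 0.0463).
= 0.9859 × 0.9835 × 0.9607 × 0.9637 × 0.9537 = 0.856148.

0.85615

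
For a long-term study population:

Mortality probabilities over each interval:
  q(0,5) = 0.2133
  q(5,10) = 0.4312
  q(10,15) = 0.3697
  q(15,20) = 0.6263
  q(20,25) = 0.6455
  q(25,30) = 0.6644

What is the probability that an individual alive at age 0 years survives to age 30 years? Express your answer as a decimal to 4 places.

Chaining the interval survival probabilities: (1 − 0.2133) × (1 − 0.4312) × (1 − 0.3697) × (1 − 0.6263) × (1 − 0.6455) × (1 − 0.6644).
= 0.7867 × 0.5688 × 0.6303 × 0.3737 × 0.3545 × 0.3356 = 0.012539.

0.0125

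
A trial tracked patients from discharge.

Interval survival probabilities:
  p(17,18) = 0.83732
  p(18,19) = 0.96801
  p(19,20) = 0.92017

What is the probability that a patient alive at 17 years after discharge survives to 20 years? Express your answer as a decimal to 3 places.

Survival from 17 to 20 is the product of surviving each interval: 0.83732 × 0.96801 × 0.92017.
= 0.745829.

0.746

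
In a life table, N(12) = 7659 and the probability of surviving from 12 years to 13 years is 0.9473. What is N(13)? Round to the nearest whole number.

N(13) = N(12) × p = 7659 × 0.9473 = 7255.

7255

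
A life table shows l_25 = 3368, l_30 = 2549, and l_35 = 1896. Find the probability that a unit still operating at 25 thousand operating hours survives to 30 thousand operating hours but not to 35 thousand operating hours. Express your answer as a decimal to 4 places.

0.1939

This is the probability of reaching 30 but not 35, conditional on being operational at 25: (l_30 − l_35) / l_25.
= (2549 − 1896) / 3368 = 653 / 3368 = 0.193884.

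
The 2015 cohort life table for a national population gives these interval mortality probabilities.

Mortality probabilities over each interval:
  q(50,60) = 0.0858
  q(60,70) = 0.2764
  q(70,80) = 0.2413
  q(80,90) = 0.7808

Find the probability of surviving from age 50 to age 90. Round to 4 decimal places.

0.1100

Chaining the interval survival probabilities: (1 − 0.0858) × (1 − 0.2764) × (1 − 0.2413) × (1 − 0.7808).
= 0.9142 × 0.7236 × 0.7587 × 0.2192 = 0.110015.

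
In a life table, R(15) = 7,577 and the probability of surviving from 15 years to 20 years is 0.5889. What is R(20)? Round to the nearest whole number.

4462

R(20) = R(15) × p = 7,577 × 0.5889 = 4462.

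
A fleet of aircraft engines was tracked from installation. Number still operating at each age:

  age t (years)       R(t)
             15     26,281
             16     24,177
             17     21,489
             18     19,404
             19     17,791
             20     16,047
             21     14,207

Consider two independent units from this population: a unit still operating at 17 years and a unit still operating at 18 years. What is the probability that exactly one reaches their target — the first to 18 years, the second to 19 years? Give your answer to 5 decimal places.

p₁ = R(18)/R(17) = 19,404/21,489 = 0.902974; p₂ = R(19)/R(18) = 17,791/19,404 = 0.916873.
P(exactly one) = p₁(1−p₂) + (1−p₁)p₂ = 0.075062 + 0.088961 = 0.164022.

0.16402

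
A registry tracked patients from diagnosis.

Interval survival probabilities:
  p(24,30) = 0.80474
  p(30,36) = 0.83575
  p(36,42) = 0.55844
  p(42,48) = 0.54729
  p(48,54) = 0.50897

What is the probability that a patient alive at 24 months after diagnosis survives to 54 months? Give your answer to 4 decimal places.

0.1046

Survival from 24 to 54 is the product of surviving each interval: 0.80474 × 0.83575 × 0.55844 × 0.54729 × 0.50897.
= 0.104621.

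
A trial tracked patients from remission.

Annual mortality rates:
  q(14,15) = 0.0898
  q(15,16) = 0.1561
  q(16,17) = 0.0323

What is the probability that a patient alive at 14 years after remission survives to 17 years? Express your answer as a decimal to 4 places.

P(survive 14→17) = (1 − 0.0898) × (1 − 0.1561) × (1 − 0.0323).
= 0.9102 × 0.8439 × 0.9677 = 0.743308.

0.7433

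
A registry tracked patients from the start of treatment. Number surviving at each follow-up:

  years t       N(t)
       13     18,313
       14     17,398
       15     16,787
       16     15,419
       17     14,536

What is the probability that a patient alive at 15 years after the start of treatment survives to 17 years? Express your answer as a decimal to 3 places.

The conditional survival probability is N(17)/N(15) = 14,536/16,787 = 0.865908.

0.866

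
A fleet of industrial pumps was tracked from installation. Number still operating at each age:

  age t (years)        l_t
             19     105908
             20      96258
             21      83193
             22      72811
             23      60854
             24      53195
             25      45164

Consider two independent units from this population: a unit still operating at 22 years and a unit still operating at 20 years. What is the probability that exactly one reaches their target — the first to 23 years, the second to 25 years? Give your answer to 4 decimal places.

p₁ = l_23/l_22 = 60854/72811 = 0.835780; p₂ = l_25/l_20 = 45164/96258 = 0.469197.
P(exactly one) = p₁(1−p₂) + (1−p₁)p₂ = 0.443635 + 0.077052 = 0.520686.

0.5207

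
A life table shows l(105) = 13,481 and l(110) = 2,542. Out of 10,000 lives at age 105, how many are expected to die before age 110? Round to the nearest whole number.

The relevant probability is 1 − 2,542/13,481 = 0.811438.
Expected number = 10,000 × 0.811438 = 8114.

8114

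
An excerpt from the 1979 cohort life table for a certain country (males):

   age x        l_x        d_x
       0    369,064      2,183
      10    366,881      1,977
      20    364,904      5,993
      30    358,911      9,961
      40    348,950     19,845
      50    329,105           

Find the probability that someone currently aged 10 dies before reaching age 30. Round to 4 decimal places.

P(die before 30 | alive at 10) = 1 − l_30/l_10 = 1 − 358,911/366,881 = (7,970)/366,881 = 0.021724.

0.0217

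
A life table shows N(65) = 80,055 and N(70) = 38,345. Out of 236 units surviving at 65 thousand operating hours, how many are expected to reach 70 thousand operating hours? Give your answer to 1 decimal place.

113.0

The relevant probability is 38,345/80,055 = 0.478983.
Expected number = 236 × 0.478983 = 113.0.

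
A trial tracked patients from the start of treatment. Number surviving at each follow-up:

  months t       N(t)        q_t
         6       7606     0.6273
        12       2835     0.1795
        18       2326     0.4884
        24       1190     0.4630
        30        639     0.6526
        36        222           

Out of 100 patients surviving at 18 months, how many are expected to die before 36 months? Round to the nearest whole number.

90

The relevant probability is 1 − 222/2326 = 0.904557.
Expected number = 100 × 0.904557 = 90.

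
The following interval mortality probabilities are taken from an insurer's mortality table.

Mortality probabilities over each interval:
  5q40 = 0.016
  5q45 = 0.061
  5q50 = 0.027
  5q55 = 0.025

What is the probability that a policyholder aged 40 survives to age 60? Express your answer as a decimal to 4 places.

Chaining the interval survival probabilities: (1 − 0.016) × (1 − 0.061) × (1 − 0.027) × (1 − 0.025).
= 0.984 × 0.939 × 0.973 × 0.975 = 0.876553.

0.8766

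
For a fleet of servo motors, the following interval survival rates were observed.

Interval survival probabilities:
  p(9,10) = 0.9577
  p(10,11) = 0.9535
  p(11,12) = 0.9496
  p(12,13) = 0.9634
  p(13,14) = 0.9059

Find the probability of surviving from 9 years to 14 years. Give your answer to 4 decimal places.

Chaining the interval survival probabilities: 0.9577 × 0.9535 × 0.9496 × 0.9634 × 0.9059.
= 0.756794.

0.7568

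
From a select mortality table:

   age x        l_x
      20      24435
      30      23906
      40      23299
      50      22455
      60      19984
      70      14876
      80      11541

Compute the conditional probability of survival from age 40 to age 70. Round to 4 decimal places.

We want 30p40 = l_70/l_40.
The conditional survival probability is l_70/l_40 = 14876/23299 = 0.638482.

0.6385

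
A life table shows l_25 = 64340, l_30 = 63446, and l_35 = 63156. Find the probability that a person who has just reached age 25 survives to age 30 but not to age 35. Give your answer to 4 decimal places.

0.0045

We want 5|5q25 = (l_30 − l_35)/l_25.
This is the probability of reaching 30 but not 35, conditional on being alive at 25: (l_30 − l_35) / l_25.
= (63446 − 63156) / 64340 = 290 / 64340 = 0.004507.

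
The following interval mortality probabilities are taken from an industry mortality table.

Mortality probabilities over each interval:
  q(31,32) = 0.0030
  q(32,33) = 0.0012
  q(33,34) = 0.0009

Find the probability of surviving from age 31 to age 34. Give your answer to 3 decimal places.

Survival from 31 to 34 is the product of surviving each interval: (1 − 0.0030) × (1 − 0.0012) × (1 − 0.0009).
= 0.9970 × 0.9988 × 0.9991 = 0.994907.

0.995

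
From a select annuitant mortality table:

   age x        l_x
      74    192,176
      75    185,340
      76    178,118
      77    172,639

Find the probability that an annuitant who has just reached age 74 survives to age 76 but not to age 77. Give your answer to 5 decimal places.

0.02851

We want 2|1q74 = (l_76 − l_77)/l_74.
This is the probability of reaching 76 but not 77, conditional on being alive at 74: (l_76 − l_77) / l_74.
= (178,118 − 172,639) / 192,176 = 5,479 / 192,176 = 0.028510.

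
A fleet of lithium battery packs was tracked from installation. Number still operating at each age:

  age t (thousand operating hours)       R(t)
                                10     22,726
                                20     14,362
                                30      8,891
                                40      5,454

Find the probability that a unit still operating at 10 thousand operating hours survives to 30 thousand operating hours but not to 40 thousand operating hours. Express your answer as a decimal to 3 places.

0.151

This is the probability of reaching 30 but not 40, conditional on being operational at 10: (R(30) − R(40)) / R(10).
= (8,891 − 5,454) / 22,726 = 3,437 / 22,726 = 0.151236.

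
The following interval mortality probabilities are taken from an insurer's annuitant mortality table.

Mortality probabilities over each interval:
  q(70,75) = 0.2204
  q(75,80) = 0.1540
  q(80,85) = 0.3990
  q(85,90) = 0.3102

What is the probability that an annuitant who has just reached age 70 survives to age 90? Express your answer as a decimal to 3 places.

0.273

Chaining the interval survival probabilities: (1 − 0.2204) × (1 − 0.1540) × (1 − 0.3990) × (1 − 0.3102).
= 0.7796 × 0.8460 × 0.6010 × 0.6898 = 0.273426.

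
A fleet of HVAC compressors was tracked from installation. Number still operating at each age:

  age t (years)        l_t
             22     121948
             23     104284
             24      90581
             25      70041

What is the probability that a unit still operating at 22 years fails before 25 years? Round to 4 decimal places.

0.4256

P(fail before 25 | operational at 22) = 1 − l_25/l_22 = 1 − 70041/121948 = (51907)/121948 = 0.425649.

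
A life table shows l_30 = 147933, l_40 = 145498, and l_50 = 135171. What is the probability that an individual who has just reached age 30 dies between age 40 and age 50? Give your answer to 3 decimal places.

We want 10|10q30 = (l_40 − l_50)/l_30.
This is the probability of reaching 40 but not 50, conditional on being alive at 30: (l_40 − l_50) / l_30.
= (145498 − 135171) / 147933 = 10327 / 147933 = 0.069809.

0.070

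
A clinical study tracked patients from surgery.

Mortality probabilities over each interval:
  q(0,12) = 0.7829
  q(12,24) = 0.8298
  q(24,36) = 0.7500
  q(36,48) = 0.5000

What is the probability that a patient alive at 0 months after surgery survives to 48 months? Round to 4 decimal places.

0.0046

P(survive 0→48) = (1 − 0.7829) × (1 − 0.8298) × (1 − 0.7500) × (1 − 0.5000).
= 0.2171 × 0.1702 × 0.2500 × 0.5000 = 0.004619.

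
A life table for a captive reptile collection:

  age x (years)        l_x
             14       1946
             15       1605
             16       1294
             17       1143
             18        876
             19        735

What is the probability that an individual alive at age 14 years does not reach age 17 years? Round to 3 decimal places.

P(die before 17 | alive at 14) = 1 − l_17/l_14 = 1 − 1143/1946 = (803)/1946 = 0.412641.

0.413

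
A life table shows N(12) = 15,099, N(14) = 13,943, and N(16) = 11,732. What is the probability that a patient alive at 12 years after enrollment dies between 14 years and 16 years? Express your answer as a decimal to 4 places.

0.1464

This is the probability of reaching 14 but not 16, conditional on being alive at 12: (N(14) − N(16)) / N(12).
= (13,943 − 11,732) / 15,099 = 2,211 / 15,099 = 0.146434.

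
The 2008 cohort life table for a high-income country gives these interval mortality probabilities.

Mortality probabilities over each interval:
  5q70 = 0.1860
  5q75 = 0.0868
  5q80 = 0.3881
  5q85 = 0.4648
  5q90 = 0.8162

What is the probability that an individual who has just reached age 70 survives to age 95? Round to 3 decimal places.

0.045

Survival from 70 to 95 is the product of surviving each interval: (1 − 0.1860) × (1 − 0.0868) × (1 − 0.3881) × (1 − 0.4648) × (1 − 0.8162).
= 0.8140 × 0.9132 × 0.6119 × 0.5352 × 0.1838 = 0.044744.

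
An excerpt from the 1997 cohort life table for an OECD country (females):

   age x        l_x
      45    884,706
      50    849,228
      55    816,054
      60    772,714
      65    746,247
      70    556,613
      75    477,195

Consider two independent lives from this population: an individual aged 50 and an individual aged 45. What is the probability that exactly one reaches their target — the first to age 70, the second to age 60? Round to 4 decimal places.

0.3839

p₁ = l_70/l_50 = 556,613/849,228 = 0.655434; p₂ = l_60/l_45 = 772,714/884,706 = 0.873413.
P(exactly one) = p₁(1−p₂) + (1−p₁)p₂ = 0.082969 + 0.300948 = 0.383918.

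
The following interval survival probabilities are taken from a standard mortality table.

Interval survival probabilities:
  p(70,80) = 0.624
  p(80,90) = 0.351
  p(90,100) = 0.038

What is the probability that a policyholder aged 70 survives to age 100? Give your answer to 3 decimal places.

Survival from 70 to 100 is the product of surviving each interval: 0.624 × 0.351 × 0.038.
= 0.008323.

0.008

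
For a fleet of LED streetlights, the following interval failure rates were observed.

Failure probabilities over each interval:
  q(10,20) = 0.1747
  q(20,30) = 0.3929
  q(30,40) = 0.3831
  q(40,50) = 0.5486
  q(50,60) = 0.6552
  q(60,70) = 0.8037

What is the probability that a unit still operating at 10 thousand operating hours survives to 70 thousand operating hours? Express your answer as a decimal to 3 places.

0.009

The overall survival probability is (1 − 0.1747) × (1 − 0.3929) × (1 − 0.3831) × (1 − 0.5486) × (1 − 0.6552) × (1 − 0.8037).
= 0.8253 × 0.6071 × 0.6169 × 0.4514 × 0.3448 × 0.1963 = 0.009444.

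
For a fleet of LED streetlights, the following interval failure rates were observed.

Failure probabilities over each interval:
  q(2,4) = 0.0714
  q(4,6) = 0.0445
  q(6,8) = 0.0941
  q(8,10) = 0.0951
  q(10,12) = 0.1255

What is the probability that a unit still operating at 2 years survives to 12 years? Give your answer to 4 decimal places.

0.6361

Survival from 2 to 12 is the product of surviving each interval: (1 − 0.0714) × (1 − 0.0445) × (1 − 0.0941) × (1 − 0.0951) × (1 − 0.1255).
= 0.9286 × 0.9555 × 0.9059 × 0.9049 × 0.8745 = 0.636063.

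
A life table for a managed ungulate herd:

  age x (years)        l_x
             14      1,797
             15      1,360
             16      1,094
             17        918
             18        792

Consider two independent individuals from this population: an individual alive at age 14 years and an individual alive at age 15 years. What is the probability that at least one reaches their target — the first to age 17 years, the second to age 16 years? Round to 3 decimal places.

0.904

p₁ = l_17/l_14 = 918/1,797 = 0.510851; p₂ = l_16/l_15 = 1,094/1,360 = 0.804412.
P(at least one) = 1 − (1−p₁)(1−p₂) = 1 − 0.489149 × 0.195588 = 0.904328.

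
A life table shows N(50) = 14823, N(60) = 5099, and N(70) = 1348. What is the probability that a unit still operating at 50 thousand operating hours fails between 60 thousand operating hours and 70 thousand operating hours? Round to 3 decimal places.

This is the probability of reaching 60 but not 70, conditional on being operational at 50: (N(60) − N(70)) / N(50).
= (5099 − 1348) / 14823 = 3751 / 14823 = 0.253053.

0.253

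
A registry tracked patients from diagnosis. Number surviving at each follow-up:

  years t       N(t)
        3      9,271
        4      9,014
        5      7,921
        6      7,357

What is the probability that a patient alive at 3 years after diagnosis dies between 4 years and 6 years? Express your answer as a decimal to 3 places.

This is the probability of reaching 4 but not 6, conditional on being alive at 3: (N(4) − N(6)) / N(3).
= (9,014 − 7,357) / 9,271 = 1,657 / 9,271 = 0.178729.

0.179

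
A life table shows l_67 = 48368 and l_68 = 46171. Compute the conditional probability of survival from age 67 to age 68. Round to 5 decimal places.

0.95458

We want 1p67 = l_68/l_67.
The conditional survival probability is l_68/l_67 = 46171/48368 = 0.954577.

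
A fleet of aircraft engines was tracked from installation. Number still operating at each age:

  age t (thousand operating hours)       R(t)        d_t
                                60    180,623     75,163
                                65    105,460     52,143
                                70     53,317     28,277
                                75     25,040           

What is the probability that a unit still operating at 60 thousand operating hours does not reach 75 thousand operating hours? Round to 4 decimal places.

0.8614

P(fail before 75 | operational at 60) = 1 − R(75)/R(60) = 1 − 25,040/180,623 = (155,583)/180,623 = 0.861369.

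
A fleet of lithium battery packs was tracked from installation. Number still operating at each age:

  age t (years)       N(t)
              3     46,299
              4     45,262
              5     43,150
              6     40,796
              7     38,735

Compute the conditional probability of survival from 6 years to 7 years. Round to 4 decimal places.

0.9495

The conditional survival probability is N(7)/N(6) = 38,735/40,796 = 0.949480.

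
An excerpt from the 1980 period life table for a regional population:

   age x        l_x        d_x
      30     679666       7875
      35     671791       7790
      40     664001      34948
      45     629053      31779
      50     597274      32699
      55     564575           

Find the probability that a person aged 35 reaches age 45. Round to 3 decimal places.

0.936

We want 10p35 = l_45/l_35.
The conditional survival probability is l_45/l_35 = 629053/671791 = 0.936382.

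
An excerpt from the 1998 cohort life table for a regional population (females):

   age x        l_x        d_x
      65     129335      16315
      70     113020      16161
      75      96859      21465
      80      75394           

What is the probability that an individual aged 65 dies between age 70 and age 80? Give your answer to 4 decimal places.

0.2909

We want 5|10q65 = (l_70 − l_80)/l_65.
This is the probability of reaching 70 but not 80, conditional on being alive at 65: (l_70 − l_80) / l_65.
= (113020 − 75394) / 129335 = 37626 / 129335 = 0.290919.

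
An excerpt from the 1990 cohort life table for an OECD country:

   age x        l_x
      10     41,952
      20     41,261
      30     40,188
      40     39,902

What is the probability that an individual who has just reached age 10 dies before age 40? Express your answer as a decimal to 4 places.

0.0489

P(die before 40 | alive at 10) = 1 − l_40/l_10 = 1 − 39,902/41,952 = (2,050)/41,952 = 0.048865.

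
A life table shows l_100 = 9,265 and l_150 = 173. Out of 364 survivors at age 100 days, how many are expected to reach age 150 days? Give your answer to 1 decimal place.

6.8

The relevant probability is 173/9,265 = 0.018672.
Expected number = 364 × 0.018672 = 6.8.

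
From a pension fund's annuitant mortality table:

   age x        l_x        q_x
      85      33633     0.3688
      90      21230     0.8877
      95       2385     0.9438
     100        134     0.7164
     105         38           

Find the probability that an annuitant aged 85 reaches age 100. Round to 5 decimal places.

0.00398

The conditional survival probability is l_100/l_85 = 134/33633 = 0.003984.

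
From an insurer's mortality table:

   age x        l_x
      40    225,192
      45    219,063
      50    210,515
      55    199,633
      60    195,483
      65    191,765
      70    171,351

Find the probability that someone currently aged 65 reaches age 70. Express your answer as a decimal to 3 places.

We want 5p65 = l_70/l_65.
The conditional survival probability is l_70/l_65 = 171,351/191,765 = 0.893547.

0.894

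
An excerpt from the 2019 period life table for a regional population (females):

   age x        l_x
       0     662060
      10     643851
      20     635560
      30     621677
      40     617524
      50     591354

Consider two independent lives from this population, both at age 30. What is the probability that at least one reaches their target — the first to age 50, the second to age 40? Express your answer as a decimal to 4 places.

0.9997

p₁ = l_50/l_30 = 591354/621677 = 0.951224; p₂ = l_40/l_30 = 617524/621677 = 0.993320.
P(at least one) = 1 − (1−p₁)(1−p₂) = 1 − 0.048776 × 0.006680 = 0.999674.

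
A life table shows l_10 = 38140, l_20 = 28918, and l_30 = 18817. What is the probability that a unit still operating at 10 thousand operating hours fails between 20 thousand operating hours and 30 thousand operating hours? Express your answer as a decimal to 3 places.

This is the probability of reaching 20 but not 30, conditional on being operational at 10: (l_20 − l_30) / l_10.
= (28918 − 18817) / 38140 = 10101 / 38140 = 0.264840.

0.265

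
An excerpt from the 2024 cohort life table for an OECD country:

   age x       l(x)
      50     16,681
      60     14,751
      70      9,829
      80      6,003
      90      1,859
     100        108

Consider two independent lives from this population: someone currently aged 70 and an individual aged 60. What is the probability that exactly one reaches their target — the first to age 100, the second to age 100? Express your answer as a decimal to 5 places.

0.01815

p₁ = l(100)/l(70) = 108/9,829 = 0.010988; p₂ = l(100)/l(60) = 108/14,751 = 0.007322.
P(exactly one) = p₁(1−p₂) + (1−p₁)p₂ = 0.010908 + 0.007242 = 0.018149.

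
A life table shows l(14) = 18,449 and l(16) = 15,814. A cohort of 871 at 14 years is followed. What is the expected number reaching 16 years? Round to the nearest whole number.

747

The relevant probability is 15,814/18,449 = 0.857174.
Expected number = 871 × 0.857174 = 747.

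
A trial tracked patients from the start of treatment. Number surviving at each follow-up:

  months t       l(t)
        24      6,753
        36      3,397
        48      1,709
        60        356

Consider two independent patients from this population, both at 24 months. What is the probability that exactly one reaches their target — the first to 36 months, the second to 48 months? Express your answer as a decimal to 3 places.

0.501

p₁ = l(36)/l(24) = 3,397/6,753 = 0.503036; p₂ = l(48)/l(24) = 1,709/6,753 = 0.253073.
P(exactly one) = p₁(1−p₂) + (1−p₁)p₂ = 0.375731 + 0.125768 = 0.501499.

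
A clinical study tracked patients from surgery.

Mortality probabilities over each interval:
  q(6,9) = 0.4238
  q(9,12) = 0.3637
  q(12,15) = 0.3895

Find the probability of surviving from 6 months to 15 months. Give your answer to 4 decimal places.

0.2238

P(survive 6→15) = (1 − 0.4238) × (1 − 0.3637) × (1 − 0.3895).
= 0.5762 × 0.6363 × 0.6105 = 0.223831.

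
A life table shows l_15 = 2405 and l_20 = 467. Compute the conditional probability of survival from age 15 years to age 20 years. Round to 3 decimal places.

The conditional survival probability is l_20/l_15 = 467/2405 = 0.194179.

0.194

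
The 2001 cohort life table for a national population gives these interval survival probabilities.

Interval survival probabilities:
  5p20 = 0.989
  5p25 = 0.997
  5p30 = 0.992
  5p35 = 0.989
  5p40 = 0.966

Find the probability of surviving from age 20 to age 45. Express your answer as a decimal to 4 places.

0.9345

Chaining the interval survival probabilities: 0.989 × 0.997 × 0.992 × 0.989 × 0.966.
= 0.934494.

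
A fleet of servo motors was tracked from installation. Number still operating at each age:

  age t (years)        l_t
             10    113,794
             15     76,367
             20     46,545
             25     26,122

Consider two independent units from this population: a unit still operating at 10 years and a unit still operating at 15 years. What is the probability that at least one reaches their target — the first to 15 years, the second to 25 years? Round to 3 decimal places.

0.784

p₁ = l_15/l_10 = 76,367/113,794 = 0.671099; p₂ = l_25/l_15 = 26,122/76,367 = 0.342059.
P(at least one) = 1 − (1−p₁)(1−p₂) = 1 − 0.328901 × 0.657941 = 0.783603.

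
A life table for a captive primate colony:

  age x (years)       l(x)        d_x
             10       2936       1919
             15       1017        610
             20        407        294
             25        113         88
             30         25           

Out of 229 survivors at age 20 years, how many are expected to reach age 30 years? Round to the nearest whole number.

The relevant probability is 25/407 = 0.061425.
Expected number = 229 × 0.061425 = 14.

14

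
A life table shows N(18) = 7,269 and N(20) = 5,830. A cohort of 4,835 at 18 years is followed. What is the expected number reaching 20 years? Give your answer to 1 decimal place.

3877.8

The relevant probability is 5,830/7,269 = 0.802036.
Expected number = 4,835 × 0.802036 = 3877.8.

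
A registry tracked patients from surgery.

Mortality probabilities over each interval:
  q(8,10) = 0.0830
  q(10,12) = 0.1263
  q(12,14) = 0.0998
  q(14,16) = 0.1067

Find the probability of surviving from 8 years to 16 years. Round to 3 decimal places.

0.644

The overall survival probability is (1 − 0.0830) × (1 − 0.1263) × (1 − 0.0998) × (1 − 0.1067).
= 0.9170 × 0.8737 × 0.9002 × 0.8933 = 0.644270.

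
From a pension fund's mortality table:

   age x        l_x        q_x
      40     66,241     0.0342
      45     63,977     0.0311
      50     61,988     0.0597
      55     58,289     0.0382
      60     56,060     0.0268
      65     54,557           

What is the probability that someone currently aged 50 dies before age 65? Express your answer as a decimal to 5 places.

P(die before 65 | alive at 50) = 1 − l_65/l_50 = 1 − 54,557/61,988 = (7,431)/61,988 = 0.119878.

0.11988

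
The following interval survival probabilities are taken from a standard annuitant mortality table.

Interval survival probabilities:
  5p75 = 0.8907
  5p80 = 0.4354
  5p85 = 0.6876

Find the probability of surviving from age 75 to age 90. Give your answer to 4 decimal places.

0.2667

15p75 = 0.8907 × 0.4354 × 0.6876.
= 0.266659.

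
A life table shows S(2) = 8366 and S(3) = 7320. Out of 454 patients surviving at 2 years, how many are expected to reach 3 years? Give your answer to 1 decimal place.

The relevant probability is 7320/8366 = 0.874970.
Expected number = 454 × 0.874970 = 397.2.

397.2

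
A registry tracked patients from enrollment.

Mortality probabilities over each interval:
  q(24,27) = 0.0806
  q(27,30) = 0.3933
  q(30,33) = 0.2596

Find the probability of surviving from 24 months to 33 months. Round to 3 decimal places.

0.413

The overall survival probability is (1 − 0.0806) × (1 − 0.3933) × (1 − 0.2596).
= 0.9194 × 0.6067 × 0.7404 = 0.412995.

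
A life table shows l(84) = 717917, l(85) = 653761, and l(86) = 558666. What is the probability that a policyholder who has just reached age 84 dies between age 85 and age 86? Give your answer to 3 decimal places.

This is the probability of reaching 85 but not 86, conditional on being alive at 84: (l(85) − l(86)) / l(84).
= (653761 − 558666) / 717917 = 95095 / 717917 = 0.132460.

0.132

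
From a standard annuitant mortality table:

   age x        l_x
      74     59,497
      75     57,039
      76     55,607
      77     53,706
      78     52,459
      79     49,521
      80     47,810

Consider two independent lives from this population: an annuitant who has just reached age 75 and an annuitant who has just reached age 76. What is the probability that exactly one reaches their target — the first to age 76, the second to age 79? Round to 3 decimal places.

p₁ = l_76/l_75 = 55,607/57,039 = 0.974894; p₂ = l_79/l_76 = 49,521/55,607 = 0.890553.
P(exactly one) = p₁(1−p₂) + (1−p₁)p₂ = 0.106699 + 0.022358 = 0.129057.

0.129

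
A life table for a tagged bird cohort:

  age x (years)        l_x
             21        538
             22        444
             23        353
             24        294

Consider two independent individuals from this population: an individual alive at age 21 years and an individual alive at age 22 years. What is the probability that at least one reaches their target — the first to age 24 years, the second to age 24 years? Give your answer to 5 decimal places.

0.84678

p₁ = l_24/l_21 = 294/538 = 0.546468; p₂ = l_24/l_22 = 294/444 = 0.662162.
P(at least one) = 1 − (1−p₁)(1−p₂) = 1 − 0.453532 × 0.337838 = 0.846780.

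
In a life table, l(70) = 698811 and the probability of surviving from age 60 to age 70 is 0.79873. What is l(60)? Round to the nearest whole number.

874903

l(60) = l(70) / p = 698811 / 0.79873 = 874903.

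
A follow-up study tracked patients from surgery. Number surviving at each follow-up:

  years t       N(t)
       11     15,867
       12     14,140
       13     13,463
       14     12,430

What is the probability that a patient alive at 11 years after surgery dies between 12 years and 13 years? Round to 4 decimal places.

This is the probability of reaching 12 but not 13, conditional on being alive at 11: (N(12) − N(13)) / N(11).
= (14,140 − 13,463) / 15,867 = 677 / 15,867 = 0.042667.

0.0427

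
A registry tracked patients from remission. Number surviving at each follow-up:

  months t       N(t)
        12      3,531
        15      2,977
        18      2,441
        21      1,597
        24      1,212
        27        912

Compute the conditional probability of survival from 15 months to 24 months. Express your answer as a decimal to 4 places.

0.4071

The conditional survival probability is N(24)/N(15) = 1,212/2,977 = 0.407121.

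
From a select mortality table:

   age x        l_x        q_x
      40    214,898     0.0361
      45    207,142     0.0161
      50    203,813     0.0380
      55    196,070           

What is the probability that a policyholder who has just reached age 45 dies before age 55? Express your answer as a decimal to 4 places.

0.0535

P(die before 55 | alive at 45) = 1 − l_55/l_45 = 1 − 196,070/207,142 = (11,072)/207,142 = 0.053451.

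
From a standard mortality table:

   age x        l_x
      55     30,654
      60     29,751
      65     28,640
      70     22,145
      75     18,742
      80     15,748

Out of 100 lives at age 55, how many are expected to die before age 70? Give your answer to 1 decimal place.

The relevant probability is 1 − 22,145/30,654 = 0.277582.
Expected number = 100 × 0.277582 = 27.8.

27.8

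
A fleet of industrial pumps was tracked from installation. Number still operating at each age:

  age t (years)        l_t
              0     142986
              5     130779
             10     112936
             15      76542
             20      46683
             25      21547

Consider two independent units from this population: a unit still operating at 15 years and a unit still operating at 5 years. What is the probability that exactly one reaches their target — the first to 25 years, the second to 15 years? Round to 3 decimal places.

0.537

p₁ = l_25/l_15 = 21547/76542 = 0.281506; p₂ = l_15/l_5 = 76542/130779 = 0.585277.
P(exactly one) = p₁(1−p₂) + (1−p₁)p₂ = 0.116747 + 0.420518 = 0.537265.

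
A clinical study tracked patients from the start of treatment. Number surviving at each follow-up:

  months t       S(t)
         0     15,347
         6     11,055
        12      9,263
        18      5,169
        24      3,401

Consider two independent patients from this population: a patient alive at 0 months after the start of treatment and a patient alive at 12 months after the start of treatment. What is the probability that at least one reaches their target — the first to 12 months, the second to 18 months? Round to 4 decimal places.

p₁ = S(12)/S(0) = 9,263/15,347 = 0.603571; p₂ = S(18)/S(12) = 5,169/9,263 = 0.558027.
P(at least one) = 1 − (1−p₁)(1−p₂) = 1 − 0.396429 × 0.441973 = 0.824789.

0.8248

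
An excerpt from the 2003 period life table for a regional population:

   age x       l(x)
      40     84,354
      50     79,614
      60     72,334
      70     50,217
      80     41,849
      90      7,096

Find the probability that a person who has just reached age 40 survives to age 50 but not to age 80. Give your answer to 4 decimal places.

This is the probability of reaching 50 but not 80, conditional on being alive at 40: (l(50) − l(80)) / l(40).
= (79,614 − 41,849) / 84,354 = 37,765 / 84,354 = 0.447697.

0.4477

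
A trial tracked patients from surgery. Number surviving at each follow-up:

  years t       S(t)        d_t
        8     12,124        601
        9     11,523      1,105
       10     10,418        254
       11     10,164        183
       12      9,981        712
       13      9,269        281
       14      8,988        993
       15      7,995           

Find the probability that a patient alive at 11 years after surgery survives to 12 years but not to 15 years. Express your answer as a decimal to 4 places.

This is the probability of reaching 12 but not 15, conditional on being alive at 11: (S(12) − S(15)) / S(11).
= (9,981 − 7,995) / 10,164 = 1,986 / 10,164 = 0.195396.

0.1954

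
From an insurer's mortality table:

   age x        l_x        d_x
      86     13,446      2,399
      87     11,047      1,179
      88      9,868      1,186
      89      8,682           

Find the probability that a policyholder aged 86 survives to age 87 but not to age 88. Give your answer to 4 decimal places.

0.0877

This is the probability of reaching 87 but not 88, conditional on being alive at 86: (l_87 − l_88) / l_86.
= (11,047 − 9,868) / 13,446 = 1,179 / 13,446 = 0.087684.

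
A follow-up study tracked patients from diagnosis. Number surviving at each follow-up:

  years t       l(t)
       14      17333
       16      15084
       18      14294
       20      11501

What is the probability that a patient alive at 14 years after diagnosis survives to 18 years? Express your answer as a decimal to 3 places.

The conditional survival probability is l(18)/l(14) = 14294/17333 = 0.824670.

0.825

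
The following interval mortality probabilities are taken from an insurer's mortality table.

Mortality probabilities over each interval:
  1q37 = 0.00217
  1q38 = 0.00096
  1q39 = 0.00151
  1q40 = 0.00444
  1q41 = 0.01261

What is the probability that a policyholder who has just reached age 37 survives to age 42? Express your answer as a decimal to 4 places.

0.9785

Chaining the interval survival probabilities: (1 − 0.00217) × (1 − 0.00096) × (1 − 0.00151) × (1 − 0.00444) × (1 − 0.01261).
= 0.99783 × 0.99904 × 0.99849 × 0.99556 × 0.98739 = 0.978452.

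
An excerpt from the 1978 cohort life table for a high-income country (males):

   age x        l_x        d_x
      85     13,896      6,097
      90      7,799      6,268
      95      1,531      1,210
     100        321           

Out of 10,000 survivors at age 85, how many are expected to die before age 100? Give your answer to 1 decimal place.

The relevant probability is 1 − 321/13,896 = 0.976900.
Expected number = 10,000 × 0.976900 = 9769.0.

9769.0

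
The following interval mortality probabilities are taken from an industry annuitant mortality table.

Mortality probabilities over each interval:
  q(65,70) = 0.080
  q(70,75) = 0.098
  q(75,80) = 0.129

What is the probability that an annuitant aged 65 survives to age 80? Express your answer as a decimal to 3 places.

0.723

Survival from 65 to 80 is the product of surviving each interval: (1 − 0.080) × (1 − 0.098) × (1 − 0.129).
= 0.920 × 0.902 × 0.871 = 0.722791.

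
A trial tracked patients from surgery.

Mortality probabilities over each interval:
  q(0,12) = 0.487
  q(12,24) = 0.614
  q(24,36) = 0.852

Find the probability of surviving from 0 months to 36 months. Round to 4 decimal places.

0.0293

The overall survival probability is (1 − 0.487) × (1 − 0.614) × (1 − 0.852).
= 0.513 × 0.386 × 0.148 = 0.029307.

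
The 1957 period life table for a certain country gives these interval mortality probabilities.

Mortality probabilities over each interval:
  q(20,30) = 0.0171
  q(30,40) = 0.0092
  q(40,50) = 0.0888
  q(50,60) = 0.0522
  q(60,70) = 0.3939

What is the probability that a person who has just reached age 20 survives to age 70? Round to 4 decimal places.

P(survive 20→70) = (1 − 0.0171) × (1 − 0.0092) × (1 − 0.0888) × (1 − 0.0522) × (1 − 0.3939).
= 0.9829 × 0.9908 × 0.9112 × 0.9478 × 0.6061 = 0.509765.

0.5098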